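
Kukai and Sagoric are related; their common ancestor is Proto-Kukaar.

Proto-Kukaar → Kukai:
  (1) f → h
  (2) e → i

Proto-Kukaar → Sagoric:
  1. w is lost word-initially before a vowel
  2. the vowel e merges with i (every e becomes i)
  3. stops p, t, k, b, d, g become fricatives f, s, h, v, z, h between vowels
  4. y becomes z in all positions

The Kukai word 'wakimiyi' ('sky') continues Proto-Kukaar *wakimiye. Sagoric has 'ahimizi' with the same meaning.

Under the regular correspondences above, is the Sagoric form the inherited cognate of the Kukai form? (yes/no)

Derive the expected Sagoric reflex of *wakimiye:
Sagoric: start from *wakimiye.
  rule 1 (glide loss): wakimiye → akimiye
  rule 2 (vowel merger): akimiye → akimiyi
  rule 3 (intervocalic lenition): akimiyi → ahimiyi
  rule 4 (unconditioned shift): ahimiyi → ahimizi
  ⇒ Sagoric ahimizi
Sagoric 'ahimizi' matches the regular reflex exactly, so the pair is cognate.

yes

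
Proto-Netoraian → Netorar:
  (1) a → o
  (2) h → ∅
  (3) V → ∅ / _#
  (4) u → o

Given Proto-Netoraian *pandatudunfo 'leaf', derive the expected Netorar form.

Netorar: *pandatudunfo
  pandatudunfo → pondotudunfo   [vowel merger]
  pondotudunfo (rule 2 does not apply)
  pondotudunfo → pondotudunf   [apocope]
  pondotudunf → pondotodonf   [vowel merger]
  giving Netorar pondotodonf.

pondotodonf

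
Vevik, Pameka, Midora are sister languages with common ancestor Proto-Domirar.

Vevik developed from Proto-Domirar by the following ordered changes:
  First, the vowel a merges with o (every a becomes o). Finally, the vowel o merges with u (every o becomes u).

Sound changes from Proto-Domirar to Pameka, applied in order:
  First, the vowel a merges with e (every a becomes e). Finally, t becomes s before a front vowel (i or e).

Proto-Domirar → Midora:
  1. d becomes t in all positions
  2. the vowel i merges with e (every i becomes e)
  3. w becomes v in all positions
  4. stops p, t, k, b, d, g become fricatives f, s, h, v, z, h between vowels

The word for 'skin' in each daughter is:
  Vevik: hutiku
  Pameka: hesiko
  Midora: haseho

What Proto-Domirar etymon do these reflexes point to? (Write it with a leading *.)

Position 5: Vevik has k, Pameka has k, Midora has h. Vevik preserves k here (none of its changes turn any other segment into k), so the proto-segment is *k.
Position 3: Vevik has t, Pameka has s, Midora has s. Vevik preserves t here (none of its changes turn any other segment into t), so the proto-segment is *t.
Position 6: Vevik has u, Pameka has o, Midora has o. Pameka preserves o here (none of its changes turn any other segment into o), so the proto-segment is *o.
Verify the candidate proto-form against each daughter:
Vevik: *hatiko
  hatiko → hotiko   [vowel merger]
  hotiko → hutiku   [vowel merger]
  giving Vevik hutiku.
Pameka: *hatiko > hetiko > hesiko  (by vowel merger, palatalisation)
Midora: *hatiko
  hatiko (rule 1 does not apply)
  hatiko → hateko   [vowel merger]
  hateko (rule 3 does not apply)
  hateko → haseho   [intervocalic lenition]
  giving Midora haseho.
*hatiko is the unique common source.

*hatiko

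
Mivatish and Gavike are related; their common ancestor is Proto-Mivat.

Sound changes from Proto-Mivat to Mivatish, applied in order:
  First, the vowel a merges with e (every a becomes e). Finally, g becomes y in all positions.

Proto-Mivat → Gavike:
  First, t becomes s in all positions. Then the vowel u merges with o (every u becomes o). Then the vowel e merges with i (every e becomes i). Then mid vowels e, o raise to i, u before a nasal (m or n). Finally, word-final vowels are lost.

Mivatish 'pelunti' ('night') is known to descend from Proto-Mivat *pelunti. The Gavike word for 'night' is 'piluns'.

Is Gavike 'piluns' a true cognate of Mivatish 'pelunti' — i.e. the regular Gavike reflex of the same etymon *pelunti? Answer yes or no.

yes

Derive the expected Gavike reflex of *pelunti:
Gavike: *pelunti > pelunsi > pelonsi > pilonsi > pilunsi > piluns  (by unconditioned shift, vowel merger, vowel merger, pre-nasal raising, apocope)
Gavike 'piluns' matches the regular reflex exactly, so the pair is cognate.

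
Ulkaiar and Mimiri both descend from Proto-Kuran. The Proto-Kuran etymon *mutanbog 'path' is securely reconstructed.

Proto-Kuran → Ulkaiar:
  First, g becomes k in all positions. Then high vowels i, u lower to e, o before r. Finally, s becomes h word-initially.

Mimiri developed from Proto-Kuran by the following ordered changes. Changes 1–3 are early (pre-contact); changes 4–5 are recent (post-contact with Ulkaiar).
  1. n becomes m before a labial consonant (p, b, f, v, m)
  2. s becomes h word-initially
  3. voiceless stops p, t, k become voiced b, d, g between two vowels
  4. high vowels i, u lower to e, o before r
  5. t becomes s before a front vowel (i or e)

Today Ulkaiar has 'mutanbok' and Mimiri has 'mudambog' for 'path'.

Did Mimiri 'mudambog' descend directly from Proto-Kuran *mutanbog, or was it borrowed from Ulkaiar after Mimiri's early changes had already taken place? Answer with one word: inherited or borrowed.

If inherited, *mutanbog would pass through all of Mimiri's changes:
Mimiri: start from *mutanbog.
  rule 1 (nasal place assimilation): mutanbog → mutambog
  rule 2: no change — mutambog
  rule 3 (intervocalic voicing): mutambog → mudambog
  rule 4: no change — mudambog
  rule 5: no change — mudambog
  ⇒ Mimiri mudambog
If borrowed from Ulkaiar 'mutanbok' after the early changes, it would undergo only the recent ones:
  rule 4 (pre-rhotic lowering): no change (mutanbok)
  rule 5 (palatalisation): no change (mutanbok)
  ⇒ as a loan: mutanbok
Mimiri 'mudambog' matches the inherited outcome exactly, so it is an inherited cognate, not a loan.

inherited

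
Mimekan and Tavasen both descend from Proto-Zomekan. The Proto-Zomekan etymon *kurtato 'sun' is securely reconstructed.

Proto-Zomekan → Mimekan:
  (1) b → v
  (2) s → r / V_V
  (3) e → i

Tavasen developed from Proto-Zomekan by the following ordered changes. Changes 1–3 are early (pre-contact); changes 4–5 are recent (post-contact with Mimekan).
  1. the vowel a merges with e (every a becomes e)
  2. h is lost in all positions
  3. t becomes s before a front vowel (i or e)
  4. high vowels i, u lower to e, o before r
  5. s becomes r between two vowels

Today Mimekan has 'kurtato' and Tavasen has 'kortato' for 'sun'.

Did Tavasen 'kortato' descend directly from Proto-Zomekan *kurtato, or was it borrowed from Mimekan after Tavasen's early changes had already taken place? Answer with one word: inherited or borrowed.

If inherited, *kurtato would pass through all of Tavasen's changes:
Tavasen: *kurtato > kurteto > kurseto > korseto  (by vowel merger, palatalisation, pre-rhotic lowering)
If borrowed from Mimekan 'kurtato' after the early changes, it would undergo only the recent ones:
  rule 4 (pre-rhotic lowering): kurtato → kortato
  rule 5 (rhotacism): no change (kortato)
  ⇒ as a loan: kortato
Tavasen 'kortato' matches the loan outcome 'kortato', not the inherited 'korseto' — it skipped the early Tavasen changes, so it was borrowed from Mimekan.

borrowed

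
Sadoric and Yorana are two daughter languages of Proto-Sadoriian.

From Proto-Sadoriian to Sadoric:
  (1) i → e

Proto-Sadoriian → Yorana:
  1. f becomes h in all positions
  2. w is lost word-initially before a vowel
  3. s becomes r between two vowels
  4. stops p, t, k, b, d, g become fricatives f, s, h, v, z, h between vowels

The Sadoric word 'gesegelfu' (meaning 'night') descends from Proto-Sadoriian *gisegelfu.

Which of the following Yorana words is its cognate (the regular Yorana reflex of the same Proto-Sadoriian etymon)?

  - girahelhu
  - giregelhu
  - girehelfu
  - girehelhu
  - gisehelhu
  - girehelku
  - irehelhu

girehelhu

Yorana: start from *gisegelfu.
  rule 1 (unconditioned shift): gisegelfu → gisegelhu
  rule 2: no change — gisegelhu
  rule 3 (rhotacism): gisegelhu → giregelhu
  rule 4 (intervocalic lenition): giregelhu → girehelhu
  ⇒ Yorana girehelhu
Among the options, 'girehelhu' alone shows every Yorana change applied in order.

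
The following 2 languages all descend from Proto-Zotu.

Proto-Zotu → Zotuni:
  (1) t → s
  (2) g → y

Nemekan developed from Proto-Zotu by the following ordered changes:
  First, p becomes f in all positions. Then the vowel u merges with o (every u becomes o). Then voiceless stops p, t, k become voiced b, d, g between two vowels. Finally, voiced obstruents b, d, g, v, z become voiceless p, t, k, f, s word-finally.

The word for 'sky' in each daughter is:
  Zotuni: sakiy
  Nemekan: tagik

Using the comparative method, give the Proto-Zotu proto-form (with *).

*takig

Position 5: Zotuni has y, Nemekan has k. Taking the neighbouring segments as reconstructed: Zotuni y could go back to *g or *y; Nemekan k could go back to *k or *g — the one source consistent with every daughter is *g.
Position 3: Zotuni has k, Nemekan has g. Zotuni preserves k here (none of its changes turn any other segment into k), so the proto-segment is *k.
Continuing position by position gives *takig; check it forward:
Zotuni: *takig > sakig > sakiy  (by unconditioned shift, unconditioned shift)
Nemekan: *takig
  takig (rule 1 does not apply)
  takig (rule 2 does not apply)
  takig → tagig   [intervocalic voicing]
  tagig → tagik   [final devoicing]
  giving Nemekan tagik.
No other proto-form is consistent with every reflex, so the reconstruction is *takig.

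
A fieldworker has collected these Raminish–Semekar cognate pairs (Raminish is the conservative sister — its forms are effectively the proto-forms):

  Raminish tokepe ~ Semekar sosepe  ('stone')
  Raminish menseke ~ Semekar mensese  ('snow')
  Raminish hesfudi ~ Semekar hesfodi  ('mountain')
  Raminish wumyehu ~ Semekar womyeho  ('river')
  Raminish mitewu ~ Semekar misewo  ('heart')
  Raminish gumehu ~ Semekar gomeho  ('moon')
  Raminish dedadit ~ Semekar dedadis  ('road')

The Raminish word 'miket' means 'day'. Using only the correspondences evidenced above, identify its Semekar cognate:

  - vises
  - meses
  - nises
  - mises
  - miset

tokepe ~ sosepe, menseke ~ mensese — Raminish k corresponds to Semekar s between vowels (before a front vowel).
dedadit ~ dedadis — Raminish t corresponds to Semekar s word-finally.
Applying these to Raminish 'miket':
  miket → miset   (k→s between vowels (before a front vowel))
  miset → mises   (t→s word-finally)
So the Semekar cognate is 'mises'.

mises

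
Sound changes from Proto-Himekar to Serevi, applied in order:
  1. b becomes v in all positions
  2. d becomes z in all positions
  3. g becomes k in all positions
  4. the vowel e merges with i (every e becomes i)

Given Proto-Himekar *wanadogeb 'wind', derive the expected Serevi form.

Serevi: *wanadogeb
  wanadogeb → wanadogev   [unconditioned shift]
  wanadogev → wanazogev   [unconditioned shift]
  wanazogev → wanazokev   [unconditioned shift]
  wanazokev → wanazokiv   [vowel merger]
  giving Serevi wanazokiv.

wanazokiv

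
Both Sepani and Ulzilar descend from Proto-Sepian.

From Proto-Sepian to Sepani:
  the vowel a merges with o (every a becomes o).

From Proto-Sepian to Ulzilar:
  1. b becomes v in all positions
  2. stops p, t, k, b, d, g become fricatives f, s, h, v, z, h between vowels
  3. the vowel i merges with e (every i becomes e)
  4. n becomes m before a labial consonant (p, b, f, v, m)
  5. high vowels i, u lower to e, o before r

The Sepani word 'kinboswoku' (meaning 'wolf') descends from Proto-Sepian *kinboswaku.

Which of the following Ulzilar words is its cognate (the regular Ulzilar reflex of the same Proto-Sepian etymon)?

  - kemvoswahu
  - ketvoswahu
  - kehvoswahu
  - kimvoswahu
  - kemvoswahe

kemvoswahu

Ulzilar: *kinboswaku
  kinboswaku → kinvoswaku   [unconditioned shift]
  kinvoswaku → kinvoswahu   [intervocalic lenition]
  kinvoswahu → kenvoswahu   [vowel merger]
  kenvoswahu → kemvoswahu   [nasal place assimilation]
  kemvoswahu (rule 5 does not apply)
  giving Ulzilar kemvoswahu.
Only 'kemvoswahu' matches the regular Ulzilar development of *kinboswaku.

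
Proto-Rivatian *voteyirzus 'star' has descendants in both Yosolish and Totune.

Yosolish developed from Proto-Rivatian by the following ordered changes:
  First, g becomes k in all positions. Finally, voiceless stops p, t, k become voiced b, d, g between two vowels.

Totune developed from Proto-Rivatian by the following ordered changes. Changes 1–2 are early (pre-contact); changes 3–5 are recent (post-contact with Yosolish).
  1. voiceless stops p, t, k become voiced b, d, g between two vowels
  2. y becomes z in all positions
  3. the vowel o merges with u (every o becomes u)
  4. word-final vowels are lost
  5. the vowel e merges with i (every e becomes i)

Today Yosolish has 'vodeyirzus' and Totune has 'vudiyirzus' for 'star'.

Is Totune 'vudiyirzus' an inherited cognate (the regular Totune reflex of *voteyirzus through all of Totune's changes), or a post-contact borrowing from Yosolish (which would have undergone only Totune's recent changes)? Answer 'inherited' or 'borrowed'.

If inherited, *voteyirzus would pass through all of Totune's changes:
Totune: start from *voteyirzus.
  rule 1 (intervocalic voicing): voteyirzus → vodeyirzus
  rule 2 (unconditioned shift): vodeyirzus → vodezirzus
  rule 3 (vowel merger): vodezirzus → vudezirzus
  rule 4: no change — vudezirzus
  rule 5 (vowel merger): vudezirzus → vudizirzus
  ⇒ Totune vudizirzus
If borrowed from Yosolish 'vodeyirzus' after the early changes, it would undergo only the recent ones:
  rule 3 (vowel merger): vodeyirzus → vudeyirzus
  rule 4 (apocope): no change (vudeyirzus)
  rule 5 (vowel merger): vudeyirzus → vudiyirzus
  ⇒ as a loan: vudiyirzus
Totune 'vudiyirzus' matches the loan outcome 'vudiyirzus', not the inherited 'vudizirzus' — it skipped the early Totune changes, so it was borrowed from Yosolish.

borrowed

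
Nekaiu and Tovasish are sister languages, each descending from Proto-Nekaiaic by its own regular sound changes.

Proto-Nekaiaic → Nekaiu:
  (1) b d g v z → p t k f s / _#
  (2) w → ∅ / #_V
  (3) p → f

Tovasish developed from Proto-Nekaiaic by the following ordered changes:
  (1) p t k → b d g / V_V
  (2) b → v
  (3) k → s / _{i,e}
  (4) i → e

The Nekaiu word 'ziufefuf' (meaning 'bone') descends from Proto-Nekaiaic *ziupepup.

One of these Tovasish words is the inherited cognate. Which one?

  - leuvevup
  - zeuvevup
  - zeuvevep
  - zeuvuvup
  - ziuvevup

Tovasish: start from *ziupepup.
  rule 1 (intervocalic voicing): ziupepup → ziubebup
  rule 2 (unconditioned shift): ziubebup → ziuvevup
  rule 3: no change — ziuvevup
  rule 4 (vowel merger): ziuvevup → zeuvevup
  ⇒ Tovasish zeuvevup
The other candidates each miss or misapply at least one Tovasish change.

zeuvevup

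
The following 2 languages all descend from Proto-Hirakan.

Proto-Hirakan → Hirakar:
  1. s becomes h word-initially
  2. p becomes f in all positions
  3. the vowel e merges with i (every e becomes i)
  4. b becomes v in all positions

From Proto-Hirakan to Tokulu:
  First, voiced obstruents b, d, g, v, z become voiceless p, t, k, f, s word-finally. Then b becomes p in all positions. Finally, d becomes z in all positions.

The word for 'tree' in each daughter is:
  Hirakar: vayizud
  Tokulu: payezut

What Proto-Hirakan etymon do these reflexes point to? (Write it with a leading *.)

Position 1: Hirakar has v, Tokulu has p. Taking the neighbouring segments as reconstructed: Hirakar v could go back to *b or *v; Tokulu p could go back to *p or *b — the one source consistent with every daughter is *b.
Position 7: Hirakar has d, Tokulu has t. Hirakar preserves d here (none of its changes turn any other segment into d), so the proto-segment is *d.
Verify the candidate proto-form against each daughter:
Hirakar: *bayezud > bayizud > vayizud  (by vowel merger, unconditioned shift)
Tokulu: start from *bayezud.
  rule 1 (final devoicing): bayezud → bayezut
  rule 2 (unconditioned shift): bayezut → payezut
  rule 3: no change — payezut
  ⇒ Tokulu payezut
No other proto-form is consistent with every reflex, so the reconstruction is *bayezud.

*bayezud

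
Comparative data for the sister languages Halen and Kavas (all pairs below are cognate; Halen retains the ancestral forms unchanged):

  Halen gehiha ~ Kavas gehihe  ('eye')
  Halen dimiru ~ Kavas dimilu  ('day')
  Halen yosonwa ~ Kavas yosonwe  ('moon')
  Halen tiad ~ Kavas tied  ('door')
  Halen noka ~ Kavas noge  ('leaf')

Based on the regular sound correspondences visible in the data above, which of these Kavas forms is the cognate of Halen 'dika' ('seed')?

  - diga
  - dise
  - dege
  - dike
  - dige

dige

noka ~ noge — Halen k corresponds to Kavas g between vowels (before a back vowel).
gehiha ~ gehihe, yosonwa ~ yosonwe — Halen a corresponds to Kavas e word-finally.
Applying these to Halen 'dika':
  dika → diga   (k→g between vowels (before a back vowel))
  diga → dige   (a→e word-finally)
So the Kavas cognate is 'dige'.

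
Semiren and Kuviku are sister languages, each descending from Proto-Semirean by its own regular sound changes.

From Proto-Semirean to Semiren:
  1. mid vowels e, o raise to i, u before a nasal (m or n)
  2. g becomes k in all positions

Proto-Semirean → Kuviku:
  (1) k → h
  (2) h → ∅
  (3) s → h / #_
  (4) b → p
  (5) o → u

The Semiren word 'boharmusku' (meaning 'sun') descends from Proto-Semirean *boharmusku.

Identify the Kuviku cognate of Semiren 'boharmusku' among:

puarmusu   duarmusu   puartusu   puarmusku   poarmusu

puarmusu

Kuviku: *boharmusku > boharmushu > boarmusu > poarmusu > puarmusu  (by unconditioned shift, h-loss, unconditioned shift, vowel merger)
Among the options, 'puarmusu' alone shows every Kuviku change applied in order.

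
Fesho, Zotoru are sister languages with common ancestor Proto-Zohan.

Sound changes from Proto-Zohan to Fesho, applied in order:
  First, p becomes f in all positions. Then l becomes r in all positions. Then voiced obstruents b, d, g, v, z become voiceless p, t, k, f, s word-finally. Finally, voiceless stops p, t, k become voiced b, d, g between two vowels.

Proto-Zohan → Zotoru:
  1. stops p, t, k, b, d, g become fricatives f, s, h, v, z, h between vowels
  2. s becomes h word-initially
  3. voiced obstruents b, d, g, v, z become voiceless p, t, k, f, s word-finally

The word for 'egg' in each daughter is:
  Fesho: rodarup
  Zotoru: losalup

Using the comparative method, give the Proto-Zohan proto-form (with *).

*lotalub

Position 7: Fesho has p, Zotoru has p. In Fesho, p can only continue *b, so the proto-segment is *b.
Position 3: Fesho has d, Zotoru has s. Taking the neighbouring segments as reconstructed: Fesho d could go back to *t or *d; Zotoru s could go back to *t or *s — the one source consistent with every daughter is *t.
Position 5: Fesho has r, Zotoru has l. Zotoru preserves l here (none of its changes turn any other segment into l), so the proto-segment is *l.
Verify the candidate proto-form against each daughter:
Fesho: *lotalub > rotarub > rotarup > rodarup  (by unconditioned shift, final devoicing, intervocalic voicing)
Zotoru: start from *lotalub.
  rule 1 (intervocalic lenition): lotalub → losalub
  rule 2: no change — losalub
  rule 3 (final devoicing): losalub → losalup
  ⇒ Zotoru losalup
*lotalub is the unique common source.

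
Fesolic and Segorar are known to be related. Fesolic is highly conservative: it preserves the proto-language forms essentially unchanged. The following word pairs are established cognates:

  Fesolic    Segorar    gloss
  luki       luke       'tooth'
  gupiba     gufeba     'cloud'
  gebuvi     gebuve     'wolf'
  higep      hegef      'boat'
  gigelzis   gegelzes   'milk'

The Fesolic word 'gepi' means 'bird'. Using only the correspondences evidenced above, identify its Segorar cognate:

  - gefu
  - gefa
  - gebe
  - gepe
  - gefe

gefe

gupiba ~ gufeba — Fesolic p corresponds to Segorar f between vowels (before a front vowel).
luki ~ luke, gebuvi ~ gebuve — Fesolic i corresponds to Segorar e word-finally.
Applying these to Fesolic 'gepi':
  gepi → gefi   (p→f between vowels (before a front vowel))
  gefi → gefe   (i→e word-finally)
So the Segorar cognate is 'gefe'.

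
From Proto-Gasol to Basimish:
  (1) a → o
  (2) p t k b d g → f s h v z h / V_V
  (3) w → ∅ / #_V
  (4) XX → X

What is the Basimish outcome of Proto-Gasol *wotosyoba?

Basimish: *wotosyoba > wotosyobo > wososyovo > ososyovo  (by vowel merger, intervocalic lenition, glide loss)

ososyovo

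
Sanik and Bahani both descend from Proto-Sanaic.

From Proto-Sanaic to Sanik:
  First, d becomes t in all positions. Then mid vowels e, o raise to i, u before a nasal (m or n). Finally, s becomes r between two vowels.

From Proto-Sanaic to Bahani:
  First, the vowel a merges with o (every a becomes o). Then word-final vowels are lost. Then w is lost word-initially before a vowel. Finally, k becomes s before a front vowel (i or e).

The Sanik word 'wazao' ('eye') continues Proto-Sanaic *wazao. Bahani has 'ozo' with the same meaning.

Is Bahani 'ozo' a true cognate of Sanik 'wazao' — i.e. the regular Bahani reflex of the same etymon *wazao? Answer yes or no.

yes

Derive the expected Bahani reflex of *wazao:
Bahani: *wazao
  wazao → wozoo   [vowel merger]
  wozoo → wozo   [apocope]
  wozo → ozo   [glide loss]
  ozo (rule 4 does not apply)
  giving Bahani ozo.
Bahani 'ozo' matches the regular reflex exactly, so the pair is cognate.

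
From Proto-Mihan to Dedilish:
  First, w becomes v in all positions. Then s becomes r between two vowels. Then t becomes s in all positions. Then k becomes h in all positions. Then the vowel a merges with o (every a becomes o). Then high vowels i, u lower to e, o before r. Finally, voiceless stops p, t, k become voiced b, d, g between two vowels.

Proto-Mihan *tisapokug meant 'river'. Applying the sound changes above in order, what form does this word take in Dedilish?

serobohug

Dedilish: *tisapokug
  tisapokug (rule 1 does not apply)
  tisapokug → tirapokug   [rhotacism]
  tirapokug → sirapokug   [unconditioned shift]
  sirapokug → sirapohug   [unconditioned shift]
  sirapohug → siropohug   [vowel merger]
  siropohug → seropohug   [pre-rhotic lowering]
  seropohug → serobohug   [intervocalic voicing]
  giving Dedilish serobohug.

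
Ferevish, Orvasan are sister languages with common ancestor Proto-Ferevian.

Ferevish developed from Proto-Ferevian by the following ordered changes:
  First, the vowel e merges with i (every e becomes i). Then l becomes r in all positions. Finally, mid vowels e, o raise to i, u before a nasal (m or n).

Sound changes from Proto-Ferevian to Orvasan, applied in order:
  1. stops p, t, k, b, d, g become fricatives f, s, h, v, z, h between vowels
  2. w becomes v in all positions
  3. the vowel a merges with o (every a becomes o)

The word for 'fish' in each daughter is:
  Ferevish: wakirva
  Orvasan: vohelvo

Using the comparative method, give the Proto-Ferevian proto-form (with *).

*wakelva

Position 5: Ferevish has r, Orvasan has l. Orvasan preserves l here (none of its changes turn any other segment into l), so the proto-segment is *l.
Position 4: Ferevish has i, Orvasan has e. Orvasan preserves e here (none of its changes turn any other segment into e), so the proto-segment is *e.
Position 1: Ferevish has w, Orvasan has v. Ferevish preserves w here (none of its changes turn any other segment into w), so the proto-segment is *w.
This points to *wakelva. Verify forward in each daughter:
Ferevish: *wakelva
  wakelva → wakilva   [vowel merger]
  wakilva → wakirva   [unconditioned shift]
  wakirva (rule 3 does not apply)
  giving Ferevish wakirva.
Orvasan: start from *wakelva.
  rule 1 (intervocalic lenition): wakelva → wahelva
  rule 2 (unconditioned shift): wahelva → vahelva
  rule 3 (vowel merger): vahelva → vohelvo
  ⇒ Orvasan vohelvo
*wakelva is the unique common source.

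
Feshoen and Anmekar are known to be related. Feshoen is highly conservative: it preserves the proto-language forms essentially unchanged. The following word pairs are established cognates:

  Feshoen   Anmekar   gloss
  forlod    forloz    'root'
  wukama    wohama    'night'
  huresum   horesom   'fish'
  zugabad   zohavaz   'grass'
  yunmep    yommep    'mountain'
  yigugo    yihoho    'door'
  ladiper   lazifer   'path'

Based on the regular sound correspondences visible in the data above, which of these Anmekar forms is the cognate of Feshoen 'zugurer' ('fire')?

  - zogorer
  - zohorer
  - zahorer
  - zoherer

zohorer

wukama ~ wohama, zugabad ~ zohavaz — Feshoen u corresponds to Anmekar o after a consonant, before a consonant other than r, m, n, p, b, f, v.
yigugo ~ yihoho — Feshoen g corresponds to Anmekar h between vowels (before a back vowel).
huresum ~ horesom — Feshoen u corresponds to Anmekar o after a consonant, before r.
Applying these to Feshoen 'zugurer':
  zugurer → zogurer   (u→o after a consonant, before a consonant other than r, m, n, p, b, f, v)
  zogurer → zohurer   (g→h between vowels (before a back vowel))
  zohurer → zohorer   (u→o after a consonant, before r)
So the Anmekar cognate is 'zohorer'.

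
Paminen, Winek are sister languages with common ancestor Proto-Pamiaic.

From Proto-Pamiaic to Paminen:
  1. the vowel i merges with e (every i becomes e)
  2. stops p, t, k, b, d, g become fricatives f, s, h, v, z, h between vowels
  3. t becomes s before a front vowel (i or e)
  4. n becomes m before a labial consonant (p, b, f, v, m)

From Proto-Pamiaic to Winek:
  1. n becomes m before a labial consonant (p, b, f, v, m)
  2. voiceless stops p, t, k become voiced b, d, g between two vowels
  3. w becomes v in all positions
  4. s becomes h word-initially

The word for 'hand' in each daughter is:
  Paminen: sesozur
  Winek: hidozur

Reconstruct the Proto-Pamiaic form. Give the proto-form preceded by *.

Position 2: Paminen has e, Winek has i. Winek preserves i here (none of its changes turn any other segment into i), so the proto-segment is *i.
Position 1: Paminen has s, Winek has h. Taking the neighbouring segments as reconstructed: Paminen s could go back to *t or *s; Winek h could go back to *s or *h — the one source consistent with every daughter is *s.
Position 3: Paminen has s, Winek has d. Taking the neighbouring segments as reconstructed: Paminen s could go back to *t or *s; Winek d could go back to *t or *d — the one source consistent with every daughter is *t.
The remaining positions agree across the daughters. Check the candidate against every language:
Paminen: *sitozur
  sitozur → setozur   [vowel merger]
  setozur → sesozur   [intervocalic lenition]
  sesozur (rule 3 does not apply)
  sesozur (rule 4 does not apply)
  giving Paminen sesozur.
Winek: start from *sitozur.
  rule 1: no change — sitozur
  rule 2 (intervocalic voicing): sitozur → sidozur
  rule 3: no change — sidozur
  rule 4 (debuccalisation): sidozur → hidozur
  ⇒ Winek hidozur
No other proto-form is consistent with every reflex, so the reconstruction is *sitozur.

*sitozur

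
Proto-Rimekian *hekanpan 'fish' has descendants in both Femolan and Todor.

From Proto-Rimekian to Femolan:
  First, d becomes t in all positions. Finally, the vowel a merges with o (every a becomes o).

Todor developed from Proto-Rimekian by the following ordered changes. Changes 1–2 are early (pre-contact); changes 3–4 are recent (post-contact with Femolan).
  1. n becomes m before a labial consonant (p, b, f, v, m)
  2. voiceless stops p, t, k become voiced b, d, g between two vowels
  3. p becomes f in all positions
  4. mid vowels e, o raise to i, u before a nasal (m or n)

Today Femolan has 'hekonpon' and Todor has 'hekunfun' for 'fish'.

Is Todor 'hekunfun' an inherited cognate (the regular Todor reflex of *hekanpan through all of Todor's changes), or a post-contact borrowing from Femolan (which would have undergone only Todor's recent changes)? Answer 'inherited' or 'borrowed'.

If inherited, *hekanpan would pass through all of Todor's changes:
Todor: start from *hekanpan.
  rule 1 (nasal place assimilation): hekanpan → hekampan
  rule 2 (intervocalic voicing): hekampan → hegampan
  rule 3 (unconditioned shift): hegampan → hegamfan
  rule 4: no change — hegamfan
  ⇒ Todor hegamfan
If borrowed from Femolan 'hekonpon' after the early changes, it would undergo only the recent ones:
  rule 3 (unconditioned shift): hekonpon → hekonfon
  rule 4 (pre-nasal raising): hekonfon → hekunfun
  ⇒ as a loan: hekunfun
Todor 'hekunfun' matches the loan outcome 'hekunfun', not the inherited 'hegamfan' — it skipped the early Todor changes, so it was borrowed from Femolan.

borrowed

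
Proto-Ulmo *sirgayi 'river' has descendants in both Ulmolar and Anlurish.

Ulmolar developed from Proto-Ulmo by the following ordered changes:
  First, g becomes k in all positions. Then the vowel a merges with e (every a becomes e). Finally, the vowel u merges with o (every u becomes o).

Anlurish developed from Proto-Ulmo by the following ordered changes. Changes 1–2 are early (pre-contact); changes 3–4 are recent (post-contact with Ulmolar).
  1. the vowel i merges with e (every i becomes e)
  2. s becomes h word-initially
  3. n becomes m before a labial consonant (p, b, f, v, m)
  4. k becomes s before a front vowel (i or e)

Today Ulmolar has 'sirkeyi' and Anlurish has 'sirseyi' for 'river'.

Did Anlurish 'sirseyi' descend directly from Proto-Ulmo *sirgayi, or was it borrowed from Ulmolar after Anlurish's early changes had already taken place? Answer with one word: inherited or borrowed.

borrowed

If inherited, *sirgayi would pass through all of Anlurish's changes:
Anlurish: *sirgayi
  sirgayi → sergaye   [vowel merger]
  sergaye → hergaye   [debuccalisation]
  hergaye (rule 3 does not apply)
  hergaye (rule 4 does not apply)
  giving Anlurish hergaye.
If borrowed from Ulmolar 'sirkeyi' after the early changes, it would undergo only the recent ones:
  rule 3 (nasal place assimilation): no change (sirkeyi)
  rule 4 (palatalisation): sirkeyi → sirseyi
  ⇒ as a loan: sirseyi
Anlurish 'sirseyi' matches the loan outcome 'sirseyi', not the inherited 'hergaye' — it skipped the early Anlurish changes, so it was borrowed from Ulmolar.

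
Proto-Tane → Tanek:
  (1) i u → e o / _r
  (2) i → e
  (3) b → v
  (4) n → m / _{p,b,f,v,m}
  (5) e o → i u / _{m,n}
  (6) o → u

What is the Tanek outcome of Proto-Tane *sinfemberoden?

Tanek: start from *sinfemberoden.
  rule 1: no change — sinfemberoden
  rule 2 (vowel merger): sinfemberoden → senfemberoden
  rule 3 (unconditioned shift): senfemberoden → senfemveroden
  rule 4 (nasal place assimilation): senfemveroden → semfemveroden
  rule 5 (pre-nasal raising): semfemveroden → simfimverodin
  rule 6 (vowel merger): simfimverodin → simfimverudin
  ⇒ Tanek simfimverudin

simfimverudin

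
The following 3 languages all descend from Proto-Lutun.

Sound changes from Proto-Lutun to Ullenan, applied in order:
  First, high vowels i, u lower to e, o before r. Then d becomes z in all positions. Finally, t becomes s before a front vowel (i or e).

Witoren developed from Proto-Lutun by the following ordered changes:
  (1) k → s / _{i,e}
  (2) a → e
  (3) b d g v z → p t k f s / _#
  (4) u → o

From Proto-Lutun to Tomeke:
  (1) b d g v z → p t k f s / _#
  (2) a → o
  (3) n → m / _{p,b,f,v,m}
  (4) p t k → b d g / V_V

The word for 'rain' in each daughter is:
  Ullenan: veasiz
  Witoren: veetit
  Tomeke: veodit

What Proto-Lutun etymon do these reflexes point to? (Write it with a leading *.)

*veatid

Position 3: Ullenan has a, Witoren has e, Tomeke has o. Ullenan preserves a here (none of its changes turn any other segment into a), so the proto-segment is *a.
Position 6: Ullenan has z, Witoren has t, Tomeke has t. Taking the neighbouring segments as reconstructed: Ullenan z could go back to *d or *z; Witoren t could go back to *t or *d; Tomeke t could go back to *t or *d — the one source consistent with every daughter is *d.
Position 4: Ullenan has s, Witoren has t, Tomeke has d. Taking the neighbouring segments as reconstructed: Ullenan s could go back to *t or *s; Witoren t can only go back to *t; Tomeke d could go back to *t or *d — the one source consistent with every daughter is *t.
Continuing position by position gives *veatid; check it forward:
Ullenan: start from *veatid.
  rule 1: no change — veatid
  rule 2 (unconditioned shift): veatid → veatiz
  rule 3 (palatalisation): veatiz → veasiz
  ⇒ Ullenan veasiz
Witoren: *veatid
  veatid (rule 1 does not apply)
  veatid → veetid   [vowel merger]
  veetid → veetit   [final devoicing]
  veetit (rule 4 does not apply)
  giving Witoren veetit.
Tomeke: start from *veatid.
  rule 1 (final devoicing): veatid → veatit
  rule 2 (vowel merger): veatit → veotit
  rule 3: no change — veotit
  rule 4 (intervocalic voicing): veotit → veodit
  ⇒ Tomeke veodit
Only *veatid yields all of Ullenan veasiz, Witoren veetit, Tomeke veodit.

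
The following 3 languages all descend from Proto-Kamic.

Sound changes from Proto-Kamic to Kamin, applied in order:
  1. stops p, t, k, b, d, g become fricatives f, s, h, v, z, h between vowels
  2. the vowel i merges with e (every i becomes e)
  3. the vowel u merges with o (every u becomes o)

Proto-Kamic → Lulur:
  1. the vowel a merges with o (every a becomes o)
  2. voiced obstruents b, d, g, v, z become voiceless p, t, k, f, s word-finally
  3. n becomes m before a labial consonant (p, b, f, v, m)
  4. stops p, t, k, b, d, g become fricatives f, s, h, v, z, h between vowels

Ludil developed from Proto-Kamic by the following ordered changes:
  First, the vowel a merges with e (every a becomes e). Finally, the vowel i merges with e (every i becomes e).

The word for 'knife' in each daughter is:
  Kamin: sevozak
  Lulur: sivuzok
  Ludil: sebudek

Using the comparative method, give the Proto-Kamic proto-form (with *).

*sibudak

Position 2: Kamin has e, Lulur has i, Ludil has e. Lulur preserves i here (none of its changes turn any other segment into i), so the proto-segment is *i.
Position 5: Kamin has z, Lulur has z, Ludil has d. Ludil preserves d here (none of its changes turn any other segment into d), so the proto-segment is *d.
Position 3: Kamin has v, Lulur has v, Ludil has b. Ludil preserves b here (none of its changes turn any other segment into b), so the proto-segment is *b.
Continuing position by position gives *sibudak; check it forward:
Kamin: *sibudak
  sibudak → sivuzak   [intervocalic lenition]
  sivuzak → sevuzak   [vowel merger]
  sevuzak → sevozak   [vowel merger]
  giving Kamin sevozak.
Lulur: *sibudak
  sibudak → sibudok   [vowel merger]
  sibudok (rule 2 does not apply)
  sibudok (rule 3 does not apply)
  sibudok → sivuzok   [intervocalic lenition]
  giving Lulur sivuzok.
Ludil: *sibudak > sibudek > sebudek  (by vowel merger, vowel merger)
Only *sibudak yields all of Kamin sevozak, Lulur sivuzok, Ludil sebudek.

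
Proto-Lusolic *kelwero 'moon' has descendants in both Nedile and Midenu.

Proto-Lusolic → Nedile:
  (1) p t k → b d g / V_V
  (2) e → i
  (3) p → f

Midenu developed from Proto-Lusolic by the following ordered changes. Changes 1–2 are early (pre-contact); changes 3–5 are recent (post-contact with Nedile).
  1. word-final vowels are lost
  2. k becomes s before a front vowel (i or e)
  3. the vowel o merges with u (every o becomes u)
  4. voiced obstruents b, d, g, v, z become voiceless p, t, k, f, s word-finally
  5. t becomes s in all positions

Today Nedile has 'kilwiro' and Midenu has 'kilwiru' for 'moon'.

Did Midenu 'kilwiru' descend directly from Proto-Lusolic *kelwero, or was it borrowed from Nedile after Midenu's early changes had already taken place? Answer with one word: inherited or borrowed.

borrowed

If inherited, *kelwero would pass through all of Midenu's changes:
Midenu: start from *kelwero.
  rule 1 (apocope): kelwero → kelwer
  rule 2 (palatalisation): kelwer → selwer
  rule 3: no change — selwer
  rule 4: no change — selwer
  rule 5: no change — selwer
  ⇒ Midenu selwer
If borrowed from Nedile 'kilwiro' after the early changes, it would undergo only the recent ones:
  rule 3 (vowel merger): kilwiro → kilwiru
  rule 4 (final devoicing): no change (kilwiru)
  rule 5 (unconditioned shift): no change (kilwiru)
  ⇒ as a loan: kilwiru
Midenu 'kilwiru' matches the loan outcome 'kilwiru', not the inherited 'selwer' — it skipped the early Midenu changes, so it was borrowed from Nedile.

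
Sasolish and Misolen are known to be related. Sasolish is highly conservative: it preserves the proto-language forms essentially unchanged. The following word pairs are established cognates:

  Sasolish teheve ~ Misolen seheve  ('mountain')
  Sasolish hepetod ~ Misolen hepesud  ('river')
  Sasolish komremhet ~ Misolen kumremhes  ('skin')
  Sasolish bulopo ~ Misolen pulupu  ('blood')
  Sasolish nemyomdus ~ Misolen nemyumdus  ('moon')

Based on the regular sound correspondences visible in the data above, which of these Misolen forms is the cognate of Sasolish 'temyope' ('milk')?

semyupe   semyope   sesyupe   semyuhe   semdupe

semyupe

teheve ~ seheve — Sasolish t corresponds to Misolen s word-initially before a front vowel.
bulopo ~ pulupu — Sasolish o corresponds to Misolen u after a consonant, before a labial obstruent.
Applying these to Sasolish 'temyope':
  temyope → semyope   (t→s word-initially before a front vowel)
  semyope → semyupe   (o→u after a consonant, before a labial obstruent)
So the Misolen cognate is 'semyupe'.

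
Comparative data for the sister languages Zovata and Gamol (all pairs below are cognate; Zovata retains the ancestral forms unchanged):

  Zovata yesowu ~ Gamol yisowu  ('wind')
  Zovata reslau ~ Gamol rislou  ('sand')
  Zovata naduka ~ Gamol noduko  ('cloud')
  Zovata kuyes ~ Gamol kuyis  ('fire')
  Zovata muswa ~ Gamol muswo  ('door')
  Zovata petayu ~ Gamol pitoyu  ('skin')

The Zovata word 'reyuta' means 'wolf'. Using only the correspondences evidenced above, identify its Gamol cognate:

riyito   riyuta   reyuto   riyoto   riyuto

riyuto

yesowu ~ yisowu, reslau ~ rislou — Zovata e corresponds to Gamol i after a consonant, before a consonant other than r, m, n, p, b, f, v.
naduka ~ noduko, muswa ~ muswo — Zovata a corresponds to Gamol o word-finally.
Applying these to Zovata 'reyuta':
  reyuta → riyuta   (e→i after a consonant, before a consonant other than r, m, n, p, b, f, v)
  riyuta → riyuto   (a→o word-finally)
So the Gamol cognate is 'riyuto'.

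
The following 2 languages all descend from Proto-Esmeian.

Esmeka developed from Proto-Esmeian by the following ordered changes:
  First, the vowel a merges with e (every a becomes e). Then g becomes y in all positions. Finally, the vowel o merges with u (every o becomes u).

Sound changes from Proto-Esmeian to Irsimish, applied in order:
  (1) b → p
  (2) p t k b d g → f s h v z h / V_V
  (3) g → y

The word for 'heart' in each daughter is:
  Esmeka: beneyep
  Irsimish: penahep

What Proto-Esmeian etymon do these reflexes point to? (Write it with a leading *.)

*benagep

Position 1: Esmeka has b, Irsimish has p. Esmeka preserves b here (none of its changes turn any other segment into b), so the proto-segment is *b.
Position 5: Esmeka has y, Irsimish has h. Taking the neighbouring segments as reconstructed: Esmeka y could go back to *g or *y; Irsimish h could go back to *k or *g or *h — the one source consistent with every daughter is *g.
Continuing position by position gives *benagep; check it forward:
Esmeka: start from *benagep.
  rule 1 (vowel merger): benagep → benegep
  rule 2 (unconditioned shift): benegep → beneyep
  rule 3: no change — beneyep
  ⇒ Esmeka beneyep
Irsimish: start from *benagep.
  rule 1 (unconditioned shift): benagep → penagep
  rule 2 (intervocalic lenition): penagep → penahep
  rule 3: no change — penahep
  ⇒ Irsimish penahep
No other proto-form is consistent with every reflex, so the reconstruction is *benagep.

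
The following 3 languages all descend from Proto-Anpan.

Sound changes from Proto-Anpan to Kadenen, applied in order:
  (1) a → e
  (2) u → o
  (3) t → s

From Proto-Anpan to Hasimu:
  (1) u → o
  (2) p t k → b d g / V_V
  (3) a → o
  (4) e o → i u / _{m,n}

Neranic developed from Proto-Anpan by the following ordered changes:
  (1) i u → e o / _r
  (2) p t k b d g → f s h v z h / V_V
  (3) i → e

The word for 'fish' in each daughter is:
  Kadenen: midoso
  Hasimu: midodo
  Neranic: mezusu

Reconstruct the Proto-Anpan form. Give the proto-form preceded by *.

*midutu

Position 5: Kadenen has s, Hasimu has d, Neranic has s. Taking the neighbouring segments as reconstructed: Kadenen s could go back to *t or *s; Hasimu d could go back to *t or *d; Neranic s could go back to *t or *s — the one source consistent with every daughter is *t.
Position 3: Kadenen has d, Hasimu has d, Neranic has z. Kadenen preserves d here (none of its changes turn any other segment into d), so the proto-segment is *d.
Position 4: Kadenen has o, Hasimu has o, Neranic has u. Neranic preserves u here (none of its changes turn any other segment into u), so the proto-segment is *u.
This points to *midutu. Verify forward in each daughter:
Kadenen: *midutu > midoto > midoso  (by vowel merger, unconditioned shift)
Hasimu: *midutu > midoto > midodo  (by vowel merger, intervocalic voicing)
Neranic: start from *midutu.
  rule 1: no change — midutu
  rule 2 (intervocalic lenition): midutu → mizusu
  rule 3 (vowel merger): mizusu → mezusu
  ⇒ Neranic mezusu
Only *midutu yields all of Kadenen midoso, Hasimu midodo, Neranic mezusu.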